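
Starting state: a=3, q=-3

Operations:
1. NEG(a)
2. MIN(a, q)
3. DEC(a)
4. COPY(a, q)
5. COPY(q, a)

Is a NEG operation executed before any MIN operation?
Yes

First NEG: step 1
First MIN: step 2
Since 1 < 2, NEG comes first.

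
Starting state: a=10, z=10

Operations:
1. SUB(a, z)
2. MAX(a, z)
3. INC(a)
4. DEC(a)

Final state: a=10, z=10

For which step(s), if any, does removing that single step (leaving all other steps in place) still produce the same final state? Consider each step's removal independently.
Step(s) 1

Testing removal of each single step:
Without step 1: final = a=10, z=10 (same)
Without step 2: final = a=0, z=10 (different)
Without step 3: final = a=9, z=10 (different)
Without step 4: final = a=11, z=10 (different)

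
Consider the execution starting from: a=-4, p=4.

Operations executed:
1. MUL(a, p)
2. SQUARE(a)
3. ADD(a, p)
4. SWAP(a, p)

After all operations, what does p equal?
p = 260

Tracing execution:
Step 1: MUL(a, p) → p = 4
Step 2: SQUARE(a) → p = 4
Step 3: ADD(a, p) → p = 4
Step 4: SWAP(a, p) → p = 260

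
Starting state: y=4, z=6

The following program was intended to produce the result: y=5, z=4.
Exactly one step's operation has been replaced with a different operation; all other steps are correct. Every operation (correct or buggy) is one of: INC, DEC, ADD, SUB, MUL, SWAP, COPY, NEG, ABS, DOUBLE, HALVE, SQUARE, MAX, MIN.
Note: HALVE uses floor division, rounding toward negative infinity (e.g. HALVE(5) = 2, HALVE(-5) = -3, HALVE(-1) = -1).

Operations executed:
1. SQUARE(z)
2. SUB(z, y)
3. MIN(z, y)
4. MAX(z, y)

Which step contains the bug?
Step 4

Trace with buggy code:
Initial: y=4, z=6
After step 1: y=4, z=36
After step 2: y=4, z=32
After step 3: y=4, z=4
After step 4: y=4, z=4
Actual final y=4, z=4 ≠ expected y=5, z=4.
Step 4 is the only position where a single-operation replacement can produce the expected result.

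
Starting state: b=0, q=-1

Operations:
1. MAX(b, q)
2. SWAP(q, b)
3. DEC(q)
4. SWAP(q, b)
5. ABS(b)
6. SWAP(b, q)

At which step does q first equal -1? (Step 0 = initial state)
Step 0

Tracing q:
Initial: q = -1 ← first occurrence
After step 1: q = -1
After step 2: q = 0
After step 3: q = -1
After step 4: q = -1
After step 5: q = -1
After step 6: q = 1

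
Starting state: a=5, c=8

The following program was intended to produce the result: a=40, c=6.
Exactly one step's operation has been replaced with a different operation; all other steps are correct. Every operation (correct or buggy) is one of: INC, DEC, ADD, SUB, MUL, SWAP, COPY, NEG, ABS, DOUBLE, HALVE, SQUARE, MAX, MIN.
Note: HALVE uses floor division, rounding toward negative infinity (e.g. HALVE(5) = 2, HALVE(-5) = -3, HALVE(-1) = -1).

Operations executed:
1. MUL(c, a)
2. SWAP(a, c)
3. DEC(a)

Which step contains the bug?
Step 3

Trace with buggy code:
Initial: a=5, c=8
After step 1: a=5, c=40
After step 2: a=40, c=5
After step 3: a=39, c=5
Actual final a=39, c=5 ≠ expected a=40, c=6.
Step 3 is the only position where a single-operation replacement can produce the expected result.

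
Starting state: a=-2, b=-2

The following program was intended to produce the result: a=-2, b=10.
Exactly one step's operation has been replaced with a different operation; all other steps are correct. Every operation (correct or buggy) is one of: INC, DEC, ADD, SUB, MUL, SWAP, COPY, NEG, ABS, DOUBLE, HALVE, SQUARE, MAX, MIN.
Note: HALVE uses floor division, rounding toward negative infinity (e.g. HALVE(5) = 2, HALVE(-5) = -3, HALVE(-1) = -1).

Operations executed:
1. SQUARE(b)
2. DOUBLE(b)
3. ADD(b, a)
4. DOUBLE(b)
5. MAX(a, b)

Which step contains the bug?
Step 5

Trace with buggy code:
Initial: a=-2, b=-2
After step 1: a=-2, b=4
After step 2: a=-2, b=8
After step 3: a=-2, b=6
After step 4: a=-2, b=12
After step 5: a=12, b=12
Actual final a=12, b=12 ≠ expected a=-2, b=10.
Step 5 is the only position where a single-operation replacement can produce the expected result.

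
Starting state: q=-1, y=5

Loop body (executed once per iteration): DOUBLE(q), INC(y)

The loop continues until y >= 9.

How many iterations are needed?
4

Tracing iterations:
Initial: q=-1, y=5
After iteration 1: q=-2, y=6
After iteration 2: q=-4, y=7
After iteration 3: q=-8, y=8
After iteration 4: q=-16, y=9
y >= 9 now holds, so the loop exits after 4 iterations.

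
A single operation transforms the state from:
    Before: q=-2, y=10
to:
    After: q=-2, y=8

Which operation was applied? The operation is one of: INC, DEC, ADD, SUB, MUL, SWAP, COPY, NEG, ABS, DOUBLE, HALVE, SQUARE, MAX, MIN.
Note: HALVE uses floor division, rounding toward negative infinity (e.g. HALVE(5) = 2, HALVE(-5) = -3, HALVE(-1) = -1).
ADD(y, q)

Analyzing the change:
Before: q=-2, y=10
After: q=-2, y=8
Variable y changed from 10 to 8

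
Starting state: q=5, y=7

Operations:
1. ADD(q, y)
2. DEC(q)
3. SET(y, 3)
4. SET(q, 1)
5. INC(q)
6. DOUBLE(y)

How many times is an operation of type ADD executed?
1

Counting ADD operations:
Step 1: ADD(q, y) ← ADD
Total: 1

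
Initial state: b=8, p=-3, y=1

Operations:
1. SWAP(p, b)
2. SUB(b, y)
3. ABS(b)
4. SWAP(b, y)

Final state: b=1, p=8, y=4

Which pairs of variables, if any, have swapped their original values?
None

Comparing initial and final values:
y: 1 → 4
p: -3 → 8
b: 8 → 1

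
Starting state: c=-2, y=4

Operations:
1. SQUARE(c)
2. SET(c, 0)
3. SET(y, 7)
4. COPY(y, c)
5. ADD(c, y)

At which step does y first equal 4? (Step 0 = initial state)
Step 0

Tracing y:
Initial: y = 4 ← first occurrence
After step 1: y = 4
After step 2: y = 4
After step 3: y = 7
After step 4: y = 0
After step 5: y = 0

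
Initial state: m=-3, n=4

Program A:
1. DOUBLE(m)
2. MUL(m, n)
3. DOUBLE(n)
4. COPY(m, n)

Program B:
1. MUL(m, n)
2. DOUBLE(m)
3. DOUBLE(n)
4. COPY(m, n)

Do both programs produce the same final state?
Yes

Program A final state: m=8, n=8
Program B final state: m=8, n=8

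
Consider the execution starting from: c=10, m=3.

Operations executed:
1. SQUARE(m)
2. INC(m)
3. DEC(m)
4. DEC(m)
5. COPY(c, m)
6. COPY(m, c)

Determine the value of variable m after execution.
m = 8

Tracing execution:
Step 1: SQUARE(m) → m = 9
Step 2: INC(m) → m = 10
Step 3: DEC(m) → m = 9
Step 4: DEC(m) → m = 8
Step 5: COPY(c, m) → m = 8
Step 6: COPY(m, c) → m = 8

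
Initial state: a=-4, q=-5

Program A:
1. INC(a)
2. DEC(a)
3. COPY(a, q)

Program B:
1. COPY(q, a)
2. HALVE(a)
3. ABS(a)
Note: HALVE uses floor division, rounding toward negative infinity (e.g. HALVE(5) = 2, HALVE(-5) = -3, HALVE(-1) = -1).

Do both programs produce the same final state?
No

Program A final state: a=-5, q=-5
Program B final state: a=2, q=-4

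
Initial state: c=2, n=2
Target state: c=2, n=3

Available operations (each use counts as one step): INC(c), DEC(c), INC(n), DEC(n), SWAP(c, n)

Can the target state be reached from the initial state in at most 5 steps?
Yes

Path (1 step): INC(n)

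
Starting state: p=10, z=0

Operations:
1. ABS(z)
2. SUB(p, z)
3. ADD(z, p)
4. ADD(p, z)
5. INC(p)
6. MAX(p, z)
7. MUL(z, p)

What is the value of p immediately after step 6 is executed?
p = 21

Tracing p through execution:
Initial: p = 10
After step 1 (ABS(z)): p = 10
After step 2 (SUB(p, z)): p = 10
After step 3 (ADD(z, p)): p = 10
After step 4 (ADD(p, z)): p = 20
After step 5 (INC(p)): p = 21
After step 6 (MAX(p, z)): p = 21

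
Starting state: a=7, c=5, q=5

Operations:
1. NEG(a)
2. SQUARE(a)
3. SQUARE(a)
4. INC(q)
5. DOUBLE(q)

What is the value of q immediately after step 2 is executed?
q = 5

Tracing q through execution:
Initial: q = 5
After step 1 (NEG(a)): q = 5
After step 2 (SQUARE(a)): q = 5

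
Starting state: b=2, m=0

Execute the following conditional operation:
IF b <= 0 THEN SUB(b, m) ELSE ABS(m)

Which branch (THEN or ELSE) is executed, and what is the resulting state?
Branch: ELSE, Final state: b=2, m=0

Evaluating condition: b <= 0
b = 2
Condition is False, so ELSE branch executes
After ABS(m): b=2, m=0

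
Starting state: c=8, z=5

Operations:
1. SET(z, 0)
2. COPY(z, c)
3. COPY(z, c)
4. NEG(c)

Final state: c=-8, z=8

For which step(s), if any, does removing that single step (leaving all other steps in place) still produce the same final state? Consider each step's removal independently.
Step(s) 1, 2, 3

Testing removal of each single step:
Without step 1: final = c=-8, z=8 (same)
Without step 2: final = c=-8, z=8 (same)
Without step 3: final = c=-8, z=8 (same)
Without step 4: final = c=8, z=8 (different)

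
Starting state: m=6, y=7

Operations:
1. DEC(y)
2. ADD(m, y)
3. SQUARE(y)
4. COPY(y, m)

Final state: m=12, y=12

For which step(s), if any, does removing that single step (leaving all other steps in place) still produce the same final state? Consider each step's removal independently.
Step(s) 3

Testing removal of each single step:
Without step 1: final = m=13, y=13 (different)
Without step 2: final = m=6, y=6 (different)
Without step 3: final = m=12, y=12 (same)
Without step 4: final = m=12, y=36 (different)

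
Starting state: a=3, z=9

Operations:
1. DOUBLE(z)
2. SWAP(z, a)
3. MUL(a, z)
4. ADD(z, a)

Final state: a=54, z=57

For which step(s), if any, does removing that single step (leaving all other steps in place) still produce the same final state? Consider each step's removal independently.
None - removing any single step changes the final result

Testing removal of each single step:
Without step 1: final = a=27, z=30 (different)
Without step 2: final = a=54, z=72 (different)
Without step 3: final = a=18, z=21 (different)
Without step 4: final = a=54, z=3 (different)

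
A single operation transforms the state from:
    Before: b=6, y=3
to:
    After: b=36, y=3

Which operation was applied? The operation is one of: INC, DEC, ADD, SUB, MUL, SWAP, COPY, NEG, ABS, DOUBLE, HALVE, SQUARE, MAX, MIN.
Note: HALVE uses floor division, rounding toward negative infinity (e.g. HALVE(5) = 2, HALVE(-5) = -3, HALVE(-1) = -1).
SQUARE(b)

Analyzing the change:
Before: b=6, y=3
After: b=36, y=3
Variable b changed from 6 to 36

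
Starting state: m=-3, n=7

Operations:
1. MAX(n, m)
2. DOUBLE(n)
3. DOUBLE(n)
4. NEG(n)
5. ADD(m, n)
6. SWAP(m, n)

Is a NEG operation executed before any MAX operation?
No

First NEG: step 4
First MAX: step 1
Since 4 > 1, MAX comes first.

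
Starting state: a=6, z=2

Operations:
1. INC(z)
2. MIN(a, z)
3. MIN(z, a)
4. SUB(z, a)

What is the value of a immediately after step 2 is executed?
a = 3

Tracing a through execution:
Initial: a = 6
After step 1 (INC(z)): a = 6
After step 2 (MIN(a, z)): a = 3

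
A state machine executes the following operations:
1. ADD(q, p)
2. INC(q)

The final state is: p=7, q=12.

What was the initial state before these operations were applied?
p=7, q=4

Working backwards:
Final state: p=7, q=12
Before step 2 (INC(q)): p=7, q=11
Before step 1 (ADD(q, p)): p=7, q=4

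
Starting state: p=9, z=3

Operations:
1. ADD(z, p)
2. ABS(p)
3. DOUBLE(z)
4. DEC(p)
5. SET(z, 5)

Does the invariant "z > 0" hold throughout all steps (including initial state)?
Yes

The invariant holds at every step.

State at each step:
Initial: p=9, z=3
After step 1: p=9, z=12
After step 2: p=9, z=12
After step 3: p=9, z=24
After step 4: p=8, z=24
After step 5: p=8, z=5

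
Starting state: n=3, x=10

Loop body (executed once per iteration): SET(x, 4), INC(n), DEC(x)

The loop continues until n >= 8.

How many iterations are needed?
5

Tracing iterations:
Initial: n=3, x=10
After iteration 1: n=4, x=3
After iteration 2: n=5, x=3
After iteration 3: n=6, x=3
After iteration 4: n=7, x=3
After iteration 5: n=8, x=3
n >= 8 now holds, so the loop exits after 5 iterations.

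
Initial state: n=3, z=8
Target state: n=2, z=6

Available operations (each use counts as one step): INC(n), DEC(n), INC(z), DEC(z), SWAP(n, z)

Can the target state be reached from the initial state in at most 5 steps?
Yes

Path (3 steps): DEC(n) → DEC(z) → DEC(z)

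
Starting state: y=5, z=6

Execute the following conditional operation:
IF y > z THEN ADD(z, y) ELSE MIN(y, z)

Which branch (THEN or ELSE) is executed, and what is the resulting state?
Branch: ELSE, Final state: y=5, z=6

Evaluating condition: y > z
y = 5, z = 6
Condition is False, so ELSE branch executes
After MIN(y, z): y=5, z=6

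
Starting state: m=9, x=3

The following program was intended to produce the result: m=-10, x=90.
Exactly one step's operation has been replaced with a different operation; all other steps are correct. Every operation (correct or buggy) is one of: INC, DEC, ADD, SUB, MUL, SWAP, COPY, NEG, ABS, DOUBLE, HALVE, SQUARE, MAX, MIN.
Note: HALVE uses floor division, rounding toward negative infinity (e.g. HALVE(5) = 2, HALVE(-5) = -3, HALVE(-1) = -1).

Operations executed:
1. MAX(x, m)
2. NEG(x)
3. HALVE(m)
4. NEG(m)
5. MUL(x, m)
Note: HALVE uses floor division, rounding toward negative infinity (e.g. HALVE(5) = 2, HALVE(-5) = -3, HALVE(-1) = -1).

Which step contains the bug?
Step 3

Trace with buggy code:
Initial: m=9, x=3
After step 1: m=9, x=9
After step 2: m=9, x=-9
After step 3: m=4, x=-9
After step 4: m=-4, x=-9
After step 5: m=-4, x=36
Actual final m=-4, x=36 ≠ expected m=-10, x=90.
Step 3 is the only position where a single-operation replacement can produce the expected result.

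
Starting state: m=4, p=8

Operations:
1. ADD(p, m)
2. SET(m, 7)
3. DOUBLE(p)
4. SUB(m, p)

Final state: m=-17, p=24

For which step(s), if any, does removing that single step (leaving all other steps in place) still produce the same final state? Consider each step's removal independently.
None - removing any single step changes the final result

Testing removal of each single step:
Without step 1: final = m=-9, p=16 (different)
Without step 2: final = m=-20, p=24 (different)
Without step 3: final = m=-5, p=12 (different)
Without step 4: final = m=7, p=24 (different)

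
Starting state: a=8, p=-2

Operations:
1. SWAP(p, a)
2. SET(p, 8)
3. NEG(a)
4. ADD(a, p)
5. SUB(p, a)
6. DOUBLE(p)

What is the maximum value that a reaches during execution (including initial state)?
10

Values of a at each step:
Initial: a = 8
After step 1: a = -2
After step 2: a = -2
After step 3: a = 2
After step 4: a = 10 ← maximum
After step 5: a = 10
After step 6: a = 10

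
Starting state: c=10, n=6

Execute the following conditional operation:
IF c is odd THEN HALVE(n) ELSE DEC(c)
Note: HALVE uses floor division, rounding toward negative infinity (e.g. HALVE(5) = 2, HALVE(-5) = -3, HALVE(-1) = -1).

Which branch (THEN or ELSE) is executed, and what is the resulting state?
Branch: ELSE, Final state: c=9, n=6

Evaluating condition: c is odd
Condition is False, so ELSE branch executes
After DEC(c): c=9, n=6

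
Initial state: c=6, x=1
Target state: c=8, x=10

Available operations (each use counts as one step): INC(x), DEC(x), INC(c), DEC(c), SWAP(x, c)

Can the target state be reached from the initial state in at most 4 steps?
No

The target state cannot be reached within 4 steps.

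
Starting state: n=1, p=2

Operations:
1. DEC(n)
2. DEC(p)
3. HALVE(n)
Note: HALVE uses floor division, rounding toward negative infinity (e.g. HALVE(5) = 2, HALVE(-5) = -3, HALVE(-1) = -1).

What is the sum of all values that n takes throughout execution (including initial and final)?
1

Values of n at each step:
Initial: n = 1
After step 1: n = 0
After step 2: n = 0
After step 3: n = 0
Sum = 1 + 0 + 0 + 0 = 1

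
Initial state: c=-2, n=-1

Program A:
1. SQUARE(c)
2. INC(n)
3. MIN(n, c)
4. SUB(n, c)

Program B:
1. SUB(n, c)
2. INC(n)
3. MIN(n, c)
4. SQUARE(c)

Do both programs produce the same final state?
No

Program A final state: c=4, n=-4
Program B final state: c=4, n=-2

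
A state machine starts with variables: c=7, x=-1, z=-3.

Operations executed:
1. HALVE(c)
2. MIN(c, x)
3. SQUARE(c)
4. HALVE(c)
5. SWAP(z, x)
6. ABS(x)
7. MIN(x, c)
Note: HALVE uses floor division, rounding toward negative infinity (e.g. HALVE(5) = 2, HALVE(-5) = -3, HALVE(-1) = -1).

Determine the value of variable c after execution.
c = 0

Tracing execution:
Step 1: HALVE(c) → c = 3
Step 2: MIN(c, x) → c = -1
Step 3: SQUARE(c) → c = 1
Step 4: HALVE(c) → c = 0
Step 5: SWAP(z, x) → c = 0
Step 6: ABS(x) → c = 0
Step 7: MIN(x, c) → c = 0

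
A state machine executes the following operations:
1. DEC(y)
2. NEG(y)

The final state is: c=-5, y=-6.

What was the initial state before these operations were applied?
c=-5, y=7

Working backwards:
Final state: c=-5, y=-6
Before step 2 (NEG(y)): c=-5, y=6
Before step 1 (DEC(y)): c=-5, y=7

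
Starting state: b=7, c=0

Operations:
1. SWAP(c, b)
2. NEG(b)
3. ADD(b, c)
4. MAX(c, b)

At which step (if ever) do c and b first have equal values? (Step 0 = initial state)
Step 3

c and b first become equal after step 3.

Comparing values at each step:
Initial: c=0, b=7
After step 1: c=7, b=0
After step 2: c=7, b=0
After step 3: c=7, b=7 ← equal!
After step 4: c=7, b=7 ← equal!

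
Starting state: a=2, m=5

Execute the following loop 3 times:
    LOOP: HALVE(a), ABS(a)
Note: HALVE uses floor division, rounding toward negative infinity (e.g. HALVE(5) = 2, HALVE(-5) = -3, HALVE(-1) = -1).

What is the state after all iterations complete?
a=0, m=5

Iteration trace:
Start: a=2, m=5
After iteration 1: a=1, m=5
After iteration 2: a=0, m=5
After iteration 3: a=0, m=5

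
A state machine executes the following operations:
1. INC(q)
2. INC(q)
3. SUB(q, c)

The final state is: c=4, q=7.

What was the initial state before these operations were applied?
c=4, q=9

Working backwards:
Final state: c=4, q=7
Before step 3 (SUB(q, c)): c=4, q=11
Before step 2 (INC(q)): c=4, q=10
Before step 1 (INC(q)): c=4, q=9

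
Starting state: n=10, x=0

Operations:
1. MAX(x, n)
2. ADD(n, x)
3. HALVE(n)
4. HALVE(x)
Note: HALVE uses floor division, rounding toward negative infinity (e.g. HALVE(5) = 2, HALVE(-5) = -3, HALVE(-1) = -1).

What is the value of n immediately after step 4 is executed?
n = 10

Tracing n through execution:
Initial: n = 10
After step 1 (MAX(x, n)): n = 10
After step 2 (ADD(n, x)): n = 20
After step 3 (HALVE(n)): n = 10
After step 4 (HALVE(x)): n = 10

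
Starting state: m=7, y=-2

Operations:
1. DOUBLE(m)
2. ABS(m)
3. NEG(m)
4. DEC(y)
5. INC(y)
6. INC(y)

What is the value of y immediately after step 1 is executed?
y = -2

Tracing y through execution:
Initial: y = -2
After step 1 (DOUBLE(m)): y = -2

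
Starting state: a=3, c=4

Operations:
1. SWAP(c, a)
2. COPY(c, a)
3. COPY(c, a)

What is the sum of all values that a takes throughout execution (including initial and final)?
15

Values of a at each step:
Initial: a = 3
After step 1: a = 4
After step 2: a = 4
After step 3: a = 4
Sum = 3 + 4 + 4 + 4 = 15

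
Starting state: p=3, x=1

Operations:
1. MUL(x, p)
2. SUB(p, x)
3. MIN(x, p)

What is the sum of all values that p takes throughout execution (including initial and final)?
6

Values of p at each step:
Initial: p = 3
After step 1: p = 3
After step 2: p = 0
After step 3: p = 0
Sum = 3 + 3 + 0 + 0 = 6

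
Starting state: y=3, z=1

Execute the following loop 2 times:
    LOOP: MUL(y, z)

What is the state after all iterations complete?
y=3, z=1

Iteration trace:
Start: y=3, z=1
After iteration 1: y=3, z=1
After iteration 2: y=3, z=1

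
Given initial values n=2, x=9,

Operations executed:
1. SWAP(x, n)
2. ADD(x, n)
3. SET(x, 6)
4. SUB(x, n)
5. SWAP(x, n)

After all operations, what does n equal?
n = -3

Tracing execution:
Step 1: SWAP(x, n) → n = 9
Step 2: ADD(x, n) → n = 9
Step 3: SET(x, 6) → n = 9
Step 4: SUB(x, n) → n = 9
Step 5: SWAP(x, n) → n = -3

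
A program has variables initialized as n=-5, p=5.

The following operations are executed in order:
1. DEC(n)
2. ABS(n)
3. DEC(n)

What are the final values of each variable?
{n: 5, p: 5}

Step-by-step execution:
Initial: n=-5, p=5
After step 1 (DEC(n)): n=-6, p=5
After step 2 (ABS(n)): n=6, p=5
After step 3 (DEC(n)): n=5, p=5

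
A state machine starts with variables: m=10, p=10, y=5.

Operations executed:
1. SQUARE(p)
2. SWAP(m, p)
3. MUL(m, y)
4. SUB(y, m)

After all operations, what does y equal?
y = -495

Tracing execution:
Step 1: SQUARE(p) → y = 5
Step 2: SWAP(m, p) → y = 5
Step 3: MUL(m, y) → y = 5
Step 4: SUB(y, m) → y = -495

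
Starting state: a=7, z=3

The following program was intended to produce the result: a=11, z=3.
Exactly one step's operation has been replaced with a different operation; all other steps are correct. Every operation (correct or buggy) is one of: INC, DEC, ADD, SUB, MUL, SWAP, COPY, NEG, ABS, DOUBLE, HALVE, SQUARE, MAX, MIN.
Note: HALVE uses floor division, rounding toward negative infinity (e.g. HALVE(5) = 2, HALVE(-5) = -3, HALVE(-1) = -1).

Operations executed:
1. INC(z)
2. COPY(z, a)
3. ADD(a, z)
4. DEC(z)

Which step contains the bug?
Step 2

Trace with buggy code:
Initial: a=7, z=3
After step 1: a=7, z=4
After step 2: a=7, z=7
After step 3: a=14, z=7
After step 4: a=14, z=6
Actual final a=14, z=6 ≠ expected a=11, z=3.
Step 2 is the only position where a single-operation replacement can produce the expected result.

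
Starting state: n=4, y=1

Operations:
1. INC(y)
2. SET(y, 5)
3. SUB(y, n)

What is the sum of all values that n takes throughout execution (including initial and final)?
16

Values of n at each step:
Initial: n = 4
After step 1: n = 4
After step 2: n = 4
After step 3: n = 4
Sum = 4 + 4 + 4 + 4 = 16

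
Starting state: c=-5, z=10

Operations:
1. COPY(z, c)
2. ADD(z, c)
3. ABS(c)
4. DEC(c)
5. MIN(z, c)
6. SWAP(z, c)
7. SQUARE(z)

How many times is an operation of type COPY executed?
1

Counting COPY operations:
Step 1: COPY(z, c) ← COPY
Total: 1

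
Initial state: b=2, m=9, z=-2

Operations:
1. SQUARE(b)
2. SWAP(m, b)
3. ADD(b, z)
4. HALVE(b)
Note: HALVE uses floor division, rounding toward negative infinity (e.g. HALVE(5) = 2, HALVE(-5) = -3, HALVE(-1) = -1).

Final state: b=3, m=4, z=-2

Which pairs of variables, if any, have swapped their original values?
None

Comparing initial and final values:
m: 9 → 4
z: -2 → -2
b: 2 → 3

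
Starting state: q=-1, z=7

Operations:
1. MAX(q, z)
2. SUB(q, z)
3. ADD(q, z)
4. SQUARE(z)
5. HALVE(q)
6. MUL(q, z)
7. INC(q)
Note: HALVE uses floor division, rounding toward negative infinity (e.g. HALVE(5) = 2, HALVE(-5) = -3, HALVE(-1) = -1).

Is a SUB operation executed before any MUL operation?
Yes

First SUB: step 2
First MUL: step 6
Since 2 < 6, SUB comes first.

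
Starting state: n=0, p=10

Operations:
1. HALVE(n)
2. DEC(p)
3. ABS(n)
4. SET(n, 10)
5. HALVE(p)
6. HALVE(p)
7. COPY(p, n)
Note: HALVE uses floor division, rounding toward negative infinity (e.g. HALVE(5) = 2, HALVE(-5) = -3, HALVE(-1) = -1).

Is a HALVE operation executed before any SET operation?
Yes

First HALVE: step 1
First SET: step 4
Since 1 < 4, HALVE comes first.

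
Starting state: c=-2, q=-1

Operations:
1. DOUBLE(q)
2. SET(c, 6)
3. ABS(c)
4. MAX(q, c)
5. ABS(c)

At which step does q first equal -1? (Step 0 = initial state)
Step 0

Tracing q:
Initial: q = -1 ← first occurrence
After step 1: q = -2
After step 2: q = -2
After step 3: q = -2
After step 4: q = 6
After step 5: q = 6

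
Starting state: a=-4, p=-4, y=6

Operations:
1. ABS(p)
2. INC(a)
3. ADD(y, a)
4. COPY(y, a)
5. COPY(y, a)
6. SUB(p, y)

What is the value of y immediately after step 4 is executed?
y = -3

Tracing y through execution:
Initial: y = 6
After step 1 (ABS(p)): y = 6
After step 2 (INC(a)): y = 6
After step 3 (ADD(y, a)): y = 3
After step 4 (COPY(y, a)): y = -3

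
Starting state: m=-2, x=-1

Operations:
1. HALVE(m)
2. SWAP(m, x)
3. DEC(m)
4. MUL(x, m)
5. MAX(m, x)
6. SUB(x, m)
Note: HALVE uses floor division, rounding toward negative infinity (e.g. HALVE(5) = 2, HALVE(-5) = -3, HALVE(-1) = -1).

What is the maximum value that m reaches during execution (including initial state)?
2

Values of m at each step:
Initial: m = -2
After step 1: m = -1
After step 2: m = -1
After step 3: m = -2
After step 4: m = -2
After step 5: m = 2 ← maximum
After step 6: m = 2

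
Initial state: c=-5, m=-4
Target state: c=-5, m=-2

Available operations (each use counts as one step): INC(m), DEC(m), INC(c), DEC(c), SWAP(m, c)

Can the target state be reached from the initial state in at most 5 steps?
Yes

Path (2 steps): INC(m) → INC(m)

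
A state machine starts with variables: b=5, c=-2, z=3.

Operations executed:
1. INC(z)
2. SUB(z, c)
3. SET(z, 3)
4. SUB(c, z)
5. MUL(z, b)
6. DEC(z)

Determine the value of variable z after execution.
z = 14

Tracing execution:
Step 1: INC(z) → z = 4
Step 2: SUB(z, c) → z = 6
Step 3: SET(z, 3) → z = 3
Step 4: SUB(c, z) → z = 3
Step 5: MUL(z, b) → z = 15
Step 6: DEC(z) → z = 14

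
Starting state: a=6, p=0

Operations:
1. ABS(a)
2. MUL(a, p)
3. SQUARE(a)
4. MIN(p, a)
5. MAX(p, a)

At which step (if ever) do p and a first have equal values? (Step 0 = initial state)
Step 2

p and a first become equal after step 2.

Comparing values at each step:
Initial: p=0, a=6
After step 1: p=0, a=6
After step 2: p=0, a=0 ← equal!
After step 3: p=0, a=0 ← equal!
After step 4: p=0, a=0 ← equal!
After step 5: p=0, a=0 ← equal!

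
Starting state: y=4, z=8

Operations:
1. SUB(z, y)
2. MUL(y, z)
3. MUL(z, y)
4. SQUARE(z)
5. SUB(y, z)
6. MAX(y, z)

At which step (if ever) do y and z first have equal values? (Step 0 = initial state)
Step 1

y and z first become equal after step 1.

Comparing values at each step:
Initial: y=4, z=8
After step 1: y=4, z=4 ← equal!
After step 2: y=16, z=4
After step 3: y=16, z=64
After step 4: y=16, z=4096
After step 5: y=-4080, z=4096
After step 6: y=4096, z=4096 ← equal!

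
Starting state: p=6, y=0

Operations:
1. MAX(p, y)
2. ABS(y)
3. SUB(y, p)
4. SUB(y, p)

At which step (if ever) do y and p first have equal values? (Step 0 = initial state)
Never

y and p never become equal during execution.

Comparing values at each step:
Initial: y=0, p=6
After step 1: y=0, p=6
After step 2: y=0, p=6
After step 3: y=-6, p=6
After step 4: y=-12, p=6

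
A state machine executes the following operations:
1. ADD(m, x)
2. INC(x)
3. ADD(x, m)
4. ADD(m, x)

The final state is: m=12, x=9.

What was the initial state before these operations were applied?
m=-2, x=5

Working backwards:
Final state: m=12, x=9
Before step 4 (ADD(m, x)): m=3, x=9
Before step 3 (ADD(x, m)): m=3, x=6
Before step 2 (INC(x)): m=3, x=5
Before step 1 (ADD(m, x)): m=-2, x=5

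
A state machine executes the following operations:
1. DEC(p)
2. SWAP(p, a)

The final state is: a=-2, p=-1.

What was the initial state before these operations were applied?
a=-1, p=-1

Working backwards:
Final state: a=-2, p=-1
Before step 2 (SWAP(p, a)): a=-1, p=-2
Before step 1 (DEC(p)): a=-1, p=-1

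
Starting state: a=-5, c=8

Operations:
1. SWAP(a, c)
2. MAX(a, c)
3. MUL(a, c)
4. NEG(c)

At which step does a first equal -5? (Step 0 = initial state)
Step 0

Tracing a:
Initial: a = -5 ← first occurrence
After step 1: a = 8
After step 2: a = 8
After step 3: a = -40
After step 4: a = -40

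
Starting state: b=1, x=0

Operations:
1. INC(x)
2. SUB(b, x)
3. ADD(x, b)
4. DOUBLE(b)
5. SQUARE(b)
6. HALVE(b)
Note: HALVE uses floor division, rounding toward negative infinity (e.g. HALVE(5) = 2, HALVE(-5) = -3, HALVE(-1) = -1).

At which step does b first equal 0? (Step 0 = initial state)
Step 2

Tracing b:
Initial: b = 1
After step 1: b = 1
After step 2: b = 0 ← first occurrence
After step 3: b = 0
After step 4: b = 0
After step 5: b = 0
After step 6: b = 0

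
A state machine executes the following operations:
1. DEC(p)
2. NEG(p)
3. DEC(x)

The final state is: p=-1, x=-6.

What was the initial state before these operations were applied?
p=2, x=-5

Working backwards:
Final state: p=-1, x=-6
Before step 3 (DEC(x)): p=-1, x=-5
Before step 2 (NEG(p)): p=1, x=-5
Before step 1 (DEC(p)): p=2, x=-5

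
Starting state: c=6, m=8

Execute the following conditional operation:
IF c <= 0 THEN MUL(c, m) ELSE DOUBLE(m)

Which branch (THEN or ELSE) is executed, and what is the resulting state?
Branch: ELSE, Final state: c=6, m=16

Evaluating condition: c <= 0
c = 6
Condition is False, so ELSE branch executes
After DOUBLE(m): c=6, m=16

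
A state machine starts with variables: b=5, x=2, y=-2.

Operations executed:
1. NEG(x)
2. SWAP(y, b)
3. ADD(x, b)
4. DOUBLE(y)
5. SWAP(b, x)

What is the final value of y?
y = 10

Tracing execution:
Step 1: NEG(x) → y = -2
Step 2: SWAP(y, b) → y = 5
Step 3: ADD(x, b) → y = 5
Step 4: DOUBLE(y) → y = 10
Step 5: SWAP(b, x) → y = 10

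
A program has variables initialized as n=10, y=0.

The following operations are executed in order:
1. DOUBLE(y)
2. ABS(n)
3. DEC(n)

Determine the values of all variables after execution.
{n: 9, y: 0}

Step-by-step execution:
Initial: n=10, y=0
After step 1 (DOUBLE(y)): n=10, y=0
After step 2 (ABS(n)): n=10, y=0
After step 3 (DEC(n)): n=9, y=0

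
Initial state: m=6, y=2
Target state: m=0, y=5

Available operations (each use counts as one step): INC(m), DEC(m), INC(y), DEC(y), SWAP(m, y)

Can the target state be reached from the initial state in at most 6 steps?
Yes

Path (4 steps): DEC(m) → DEC(y) → DEC(y) → SWAP(m, y)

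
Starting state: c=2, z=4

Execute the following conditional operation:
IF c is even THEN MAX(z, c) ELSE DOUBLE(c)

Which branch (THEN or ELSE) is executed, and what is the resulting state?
Branch: THEN, Final state: c=2, z=4

Evaluating condition: c is even
Condition is True, so THEN branch executes
After MAX(z, c): c=2, z=4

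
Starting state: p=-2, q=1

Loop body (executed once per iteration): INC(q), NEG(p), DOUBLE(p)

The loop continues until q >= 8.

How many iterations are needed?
7

Tracing iterations:
Initial: p=-2, q=1
After iteration 1: p=4, q=2
After iteration 2: p=-8, q=3
After iteration 3: p=16, q=4
After iteration 4: p=-32, q=5
After iteration 5: p=64, q=6
After iteration 6: p=-128, q=7
After iteration 7: p=256, q=8
q >= 8 now holds, so the loop exits after 7 iterations.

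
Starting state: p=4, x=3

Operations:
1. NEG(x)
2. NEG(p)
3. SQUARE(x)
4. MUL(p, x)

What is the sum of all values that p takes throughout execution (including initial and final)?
-36

Values of p at each step:
Initial: p = 4
After step 1: p = 4
After step 2: p = -4
After step 3: p = -4
After step 4: p = -36
Sum = 4 + 4 + -4 + -4 + -36 = -36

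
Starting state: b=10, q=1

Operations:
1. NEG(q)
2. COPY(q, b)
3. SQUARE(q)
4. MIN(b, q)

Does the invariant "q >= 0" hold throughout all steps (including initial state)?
No, violated after step 1

The invariant is violated after step 1.

State at each step:
Initial: b=10, q=1
After step 1: b=10, q=-1
After step 2: b=10, q=10
After step 3: b=10, q=100
After step 4: b=10, q=100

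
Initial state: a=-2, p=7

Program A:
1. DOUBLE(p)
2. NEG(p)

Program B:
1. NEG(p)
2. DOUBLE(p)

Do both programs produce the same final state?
Yes

Program A final state: a=-2, p=-14
Program B final state: a=-2, p=-14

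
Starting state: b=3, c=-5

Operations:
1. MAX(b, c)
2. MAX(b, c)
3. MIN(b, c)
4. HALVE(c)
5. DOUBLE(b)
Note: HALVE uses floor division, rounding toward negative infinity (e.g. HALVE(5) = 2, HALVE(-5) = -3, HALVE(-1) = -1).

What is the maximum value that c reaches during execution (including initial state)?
-3

Values of c at each step:
Initial: c = -5
After step 1: c = -5
After step 2: c = -5
After step 3: c = -5
After step 4: c = -3 ← maximum
After step 5: c = -3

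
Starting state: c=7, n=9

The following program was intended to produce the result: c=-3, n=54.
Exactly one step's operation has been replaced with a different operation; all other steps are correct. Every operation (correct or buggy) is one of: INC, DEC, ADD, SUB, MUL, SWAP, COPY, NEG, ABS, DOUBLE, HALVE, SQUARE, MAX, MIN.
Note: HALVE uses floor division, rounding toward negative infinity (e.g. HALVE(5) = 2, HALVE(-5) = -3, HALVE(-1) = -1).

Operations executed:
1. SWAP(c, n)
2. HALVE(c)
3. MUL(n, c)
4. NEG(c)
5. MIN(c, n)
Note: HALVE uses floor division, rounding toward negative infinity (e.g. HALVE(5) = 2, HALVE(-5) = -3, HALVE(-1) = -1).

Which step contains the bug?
Step 1

Trace with buggy code:
Initial: c=7, n=9
After step 1: c=9, n=7
After step 2: c=4, n=7
After step 3: c=4, n=28
After step 4: c=-4, n=28
After step 5: c=-4, n=28
Actual final c=-4, n=28 ≠ expected c=-3, n=54.
Step 1 is the only position where a single-operation replacement can produce the expected result.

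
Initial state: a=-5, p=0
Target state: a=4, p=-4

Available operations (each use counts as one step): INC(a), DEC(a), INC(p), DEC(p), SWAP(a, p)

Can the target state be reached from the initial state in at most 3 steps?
No

The target state cannot be reached within 3 steps.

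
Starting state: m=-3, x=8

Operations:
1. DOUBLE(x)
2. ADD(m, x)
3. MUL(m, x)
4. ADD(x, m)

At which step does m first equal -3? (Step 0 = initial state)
Step 0

Tracing m:
Initial: m = -3 ← first occurrence
After step 1: m = -3
After step 2: m = 13
After step 3: m = 208
After step 4: m = 208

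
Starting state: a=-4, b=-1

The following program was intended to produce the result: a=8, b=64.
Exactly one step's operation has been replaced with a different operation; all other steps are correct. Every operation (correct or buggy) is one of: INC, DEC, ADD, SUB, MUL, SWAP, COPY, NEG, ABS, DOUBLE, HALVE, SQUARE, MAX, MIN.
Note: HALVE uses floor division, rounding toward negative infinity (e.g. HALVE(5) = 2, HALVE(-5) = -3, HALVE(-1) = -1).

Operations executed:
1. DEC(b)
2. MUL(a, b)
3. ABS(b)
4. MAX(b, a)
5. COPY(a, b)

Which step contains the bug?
Step 5

Trace with buggy code:
Initial: a=-4, b=-1
After step 1: a=-4, b=-2
After step 2: a=8, b=-2
After step 3: a=8, b=2
After step 4: a=8, b=8
After step 5: a=8, b=8
Actual final a=8, b=8 ≠ expected a=8, b=64.
Step 5 is the only position where a single-operation replacement can produce the expected result.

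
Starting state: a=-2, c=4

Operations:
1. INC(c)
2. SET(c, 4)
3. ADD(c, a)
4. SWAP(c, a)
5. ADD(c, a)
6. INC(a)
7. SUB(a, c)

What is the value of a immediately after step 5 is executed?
a = 2

Tracing a through execution:
Initial: a = -2
After step 1 (INC(c)): a = -2
After step 2 (SET(c, 4)): a = -2
After step 3 (ADD(c, a)): a = -2
After step 4 (SWAP(c, a)): a = 2
After step 5 (ADD(c, a)): a = 2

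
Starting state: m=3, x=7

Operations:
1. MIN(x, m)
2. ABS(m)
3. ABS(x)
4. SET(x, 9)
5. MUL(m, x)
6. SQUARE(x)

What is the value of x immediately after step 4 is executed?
x = 9

Tracing x through execution:
Initial: x = 7
After step 1 (MIN(x, m)): x = 3
After step 2 (ABS(m)): x = 3
After step 3 (ABS(x)): x = 3
After step 4 (SET(x, 9)): x = 9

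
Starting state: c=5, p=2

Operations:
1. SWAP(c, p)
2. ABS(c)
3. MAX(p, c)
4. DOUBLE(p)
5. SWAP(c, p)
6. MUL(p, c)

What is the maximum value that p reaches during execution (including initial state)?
20

Values of p at each step:
Initial: p = 2
After step 1: p = 5
After step 2: p = 5
After step 3: p = 5
After step 4: p = 10
After step 5: p = 2
After step 6: p = 20 ← maximum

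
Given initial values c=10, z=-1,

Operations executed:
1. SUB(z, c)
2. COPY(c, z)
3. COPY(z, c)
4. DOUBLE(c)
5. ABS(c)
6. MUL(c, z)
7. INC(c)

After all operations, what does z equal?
z = -11

Tracing execution:
Step 1: SUB(z, c) → z = -11
Step 2: COPY(c, z) → z = -11
Step 3: COPY(z, c) → z = -11
Step 4: DOUBLE(c) → z = -11
Step 5: ABS(c) → z = -11
Step 6: MUL(c, z) → z = -11
Step 7: INC(c) → z = -11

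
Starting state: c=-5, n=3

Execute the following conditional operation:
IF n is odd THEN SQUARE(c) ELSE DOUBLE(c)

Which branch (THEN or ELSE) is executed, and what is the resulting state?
Branch: THEN, Final state: c=25, n=3

Evaluating condition: n is odd
Condition is True, so THEN branch executes
After SQUARE(c): c=25, n=3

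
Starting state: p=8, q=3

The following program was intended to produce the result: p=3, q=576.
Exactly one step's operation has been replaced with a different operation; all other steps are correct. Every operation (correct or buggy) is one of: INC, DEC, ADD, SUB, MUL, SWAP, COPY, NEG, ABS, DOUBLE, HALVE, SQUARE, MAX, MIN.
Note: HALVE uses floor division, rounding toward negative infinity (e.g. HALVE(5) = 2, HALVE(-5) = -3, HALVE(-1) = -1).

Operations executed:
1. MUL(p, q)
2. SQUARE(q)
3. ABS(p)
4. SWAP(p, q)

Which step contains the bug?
Step 2

Trace with buggy code:
Initial: p=8, q=3
After step 1: p=24, q=3
After step 2: p=24, q=9
After step 3: p=24, q=9
After step 4: p=9, q=24
Actual final p=9, q=24 ≠ expected p=3, q=576.
Step 2 is the only position where a single-operation replacement can produce the expected result.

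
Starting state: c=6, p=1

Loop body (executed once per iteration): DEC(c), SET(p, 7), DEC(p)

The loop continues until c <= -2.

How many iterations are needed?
8

Tracing iterations:
Initial: c=6, p=1
After iteration 1: c=5, p=6
After iteration 2: c=4, p=6
After iteration 3: c=3, p=6
After iteration 4: c=2, p=6
After iteration 5: c=1, p=6
After iteration 6: c=0, p=6
After iteration 7: c=-1, p=6
After iteration 8: c=-2, p=6
c <= -2 now holds, so the loop exits after 8 iterations.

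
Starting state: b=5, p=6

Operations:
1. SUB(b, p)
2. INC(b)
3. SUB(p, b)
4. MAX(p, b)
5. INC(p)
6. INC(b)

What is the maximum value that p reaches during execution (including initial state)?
7

Values of p at each step:
Initial: p = 6
After step 1: p = 6
After step 2: p = 6
After step 3: p = 6
After step 4: p = 6
After step 5: p = 7 ← maximum
After step 6: p = 7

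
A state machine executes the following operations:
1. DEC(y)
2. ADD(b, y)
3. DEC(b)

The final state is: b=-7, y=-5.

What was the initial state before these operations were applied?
b=-1, y=-4

Working backwards:
Final state: b=-7, y=-5
Before step 3 (DEC(b)): b=-6, y=-5
Before step 2 (ADD(b, y)): b=-1, y=-5
Before step 1 (DEC(y)): b=-1, y=-4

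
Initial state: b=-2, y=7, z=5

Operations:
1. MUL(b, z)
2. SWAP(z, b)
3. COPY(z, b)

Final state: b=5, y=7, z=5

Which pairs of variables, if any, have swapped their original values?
None

Comparing initial and final values:
b: -2 → 5
y: 7 → 7
z: 5 → 5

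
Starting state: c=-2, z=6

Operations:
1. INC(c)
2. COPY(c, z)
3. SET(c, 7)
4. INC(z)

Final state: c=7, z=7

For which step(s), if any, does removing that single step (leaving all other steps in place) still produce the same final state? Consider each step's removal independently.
Step(s) 1, 2

Testing removal of each single step:
Without step 1: final = c=7, z=7 (same)
Without step 2: final = c=7, z=7 (same)
Without step 3: final = c=6, z=7 (different)
Without step 4: final = c=7, z=6 (different)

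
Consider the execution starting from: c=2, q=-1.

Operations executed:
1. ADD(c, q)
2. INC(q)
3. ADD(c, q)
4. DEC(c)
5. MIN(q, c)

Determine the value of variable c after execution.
c = 0

Tracing execution:
Step 1: ADD(c, q) → c = 1
Step 2: INC(q) → c = 1
Step 3: ADD(c, q) → c = 1
Step 4: DEC(c) → c = 0
Step 5: MIN(q, c) → c = 0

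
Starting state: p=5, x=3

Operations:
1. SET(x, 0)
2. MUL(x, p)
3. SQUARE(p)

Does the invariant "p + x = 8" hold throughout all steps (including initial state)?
No, violated after step 1

The invariant is violated after step 1.

State at each step:
Initial: p=5, x=3
After step 1: p=5, x=0
After step 2: p=5, x=0
After step 3: p=25, x=0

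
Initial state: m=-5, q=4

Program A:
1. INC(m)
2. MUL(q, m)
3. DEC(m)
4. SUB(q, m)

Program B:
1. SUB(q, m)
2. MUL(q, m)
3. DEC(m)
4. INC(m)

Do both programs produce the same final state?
No

Program A final state: m=-5, q=-11
Program B final state: m=-5, q=-45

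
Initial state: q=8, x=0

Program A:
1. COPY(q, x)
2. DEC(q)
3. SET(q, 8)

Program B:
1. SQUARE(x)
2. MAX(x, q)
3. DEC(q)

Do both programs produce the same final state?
No

Program A final state: q=8, x=0
Program B final state: q=7, x=8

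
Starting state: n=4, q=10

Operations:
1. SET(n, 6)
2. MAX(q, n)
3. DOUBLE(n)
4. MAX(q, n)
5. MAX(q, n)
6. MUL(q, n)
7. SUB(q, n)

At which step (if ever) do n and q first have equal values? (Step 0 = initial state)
Step 4

n and q first become equal after step 4.

Comparing values at each step:
Initial: n=4, q=10
After step 1: n=6, q=10
After step 2: n=6, q=10
After step 3: n=12, q=10
After step 4: n=12, q=12 ← equal!
After step 5: n=12, q=12 ← equal!
After step 6: n=12, q=144
After step 7: n=12, q=132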